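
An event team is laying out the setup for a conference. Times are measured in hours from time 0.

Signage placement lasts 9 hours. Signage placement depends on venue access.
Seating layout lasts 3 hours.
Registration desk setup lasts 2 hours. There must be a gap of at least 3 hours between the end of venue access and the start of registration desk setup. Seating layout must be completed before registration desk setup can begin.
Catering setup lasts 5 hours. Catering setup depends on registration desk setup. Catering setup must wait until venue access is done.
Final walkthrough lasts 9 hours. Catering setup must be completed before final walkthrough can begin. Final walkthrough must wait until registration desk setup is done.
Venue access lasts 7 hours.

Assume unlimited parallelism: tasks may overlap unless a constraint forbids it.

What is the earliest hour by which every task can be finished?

Nothing blocks seating layout, so it runs from hour 0 to hour 3.
Venue access has no prerequisites, so it starts at hour 0 and finishes at hour 7.
After venue access (finishes hour 7), signage placement can start at hour 7 and finishes at hour 16.
Registration desk setup cannot start until venue access (finishes hour 7, plus 3-hour gap → hour 10); seating layout (finishes hour 3). The controlling bound is hour 10, so registration desk setup finishes at 10 + 2 = hour 12.
Catering setup has to wait for registration desk setup (finishes hour 12); venue access (finishes hour 7). The latest of these is hour 12, so catering setup runs hour 12 to 12 + 5 = hour 17.
Final walkthrough needs all of catering setup (finishes hour 17); registration desk setup (finishes hour 12). That puts its earliest start at hour 17; it finishes at 17 + 9 = hour 26.
All tasks are finished once the last one completes. Finish times: Venue access at 7, Seating layout at 3, Registration desk setup at 12, Signage placement at 16, Catering setup at 17, Final walkthrough at 26. The latest is hour 26.

26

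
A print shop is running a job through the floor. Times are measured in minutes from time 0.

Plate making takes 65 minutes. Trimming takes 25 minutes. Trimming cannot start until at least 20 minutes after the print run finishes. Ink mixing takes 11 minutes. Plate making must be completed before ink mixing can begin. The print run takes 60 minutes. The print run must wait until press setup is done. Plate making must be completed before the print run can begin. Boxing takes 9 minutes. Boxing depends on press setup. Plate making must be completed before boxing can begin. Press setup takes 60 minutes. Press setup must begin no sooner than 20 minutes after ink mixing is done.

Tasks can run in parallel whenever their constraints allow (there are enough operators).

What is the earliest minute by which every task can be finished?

Plate making has no prerequisites, so it starts at minute 0 and finishes at minute 65.
Ink mixing waits on plate making (finishes minute 65), so it starts at minute 65 and finishes at 65 + 11 = minute 76.
Press setup waits on ink mixing (finishes minute 76, plus 20-minute gap → minute 96), so it starts at minute 96 and finishes at 96 + 60 = minute 156.
Boxing needs all of press setup (finishes minute 156); plate making (finishes minute 65). That puts its earliest start at minute 156; it finishes at 156 + 9 = minute 165.
The print run cannot start until press setup (finishes minute 156); plate making (finishes minute 65). The controlling bound is minute 156, so the print run finishes at 156 + 60 = minute 216.
Trimming waits on the print run (finishes minute 216, plus 20-minute gap → minute 236), so it starts at minute 236 and finishes at 236 + 25 = minute 261.
All tasks are finished once the last one completes. Finish times: Plate making at 65, Ink mixing at 76, Press setup at 156, The print run at 216, Trimming at 261, Boxing at 165. The latest is minute 261.

261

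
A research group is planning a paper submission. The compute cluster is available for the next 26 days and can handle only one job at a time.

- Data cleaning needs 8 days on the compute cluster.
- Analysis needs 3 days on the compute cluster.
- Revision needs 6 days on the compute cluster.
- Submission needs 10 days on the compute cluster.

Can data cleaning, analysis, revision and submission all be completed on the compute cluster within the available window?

No

Running back to back, the jobs need 8 + 3 + 6 + 10 = 27 days on the compute cluster.
Since 27 > 26, they cannot all fit.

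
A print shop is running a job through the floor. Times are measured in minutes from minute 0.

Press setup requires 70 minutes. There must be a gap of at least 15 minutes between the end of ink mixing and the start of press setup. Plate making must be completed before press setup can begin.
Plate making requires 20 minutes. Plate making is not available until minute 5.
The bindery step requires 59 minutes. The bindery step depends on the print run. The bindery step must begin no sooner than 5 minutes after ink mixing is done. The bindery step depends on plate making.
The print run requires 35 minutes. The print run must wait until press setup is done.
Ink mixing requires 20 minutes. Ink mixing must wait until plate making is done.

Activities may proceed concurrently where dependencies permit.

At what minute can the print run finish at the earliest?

Plate making cannot begin until its own release at minute 5. It runs from minute 5 to 5 + 20 = minute 25.
After plate making (finishes minute 25), ink mixing can start at minute 25 and finishes at minute 45.
Press setup has to wait for ink mixing (finishes minute 45, plus 15-minute gap → minute 60); plate making (finishes minute 25). The latest of these is minute 60, so press setup runs minute 60 to 60 + 70 = minute 130.
The print run waits on press setup (finishes minute 130), so it starts at minute 130 and finishes at 130 + 35 = minute 165.

165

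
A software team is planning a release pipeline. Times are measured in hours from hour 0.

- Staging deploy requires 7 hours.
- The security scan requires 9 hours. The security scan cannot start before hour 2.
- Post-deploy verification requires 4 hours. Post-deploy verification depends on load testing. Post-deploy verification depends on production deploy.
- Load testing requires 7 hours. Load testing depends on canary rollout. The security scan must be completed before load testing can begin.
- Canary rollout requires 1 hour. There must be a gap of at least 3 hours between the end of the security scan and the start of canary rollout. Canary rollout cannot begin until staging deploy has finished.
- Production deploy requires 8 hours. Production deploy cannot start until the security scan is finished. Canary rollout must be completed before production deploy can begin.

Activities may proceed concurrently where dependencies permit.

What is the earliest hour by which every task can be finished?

Staging deploy has no prerequisites, so it starts at hour 0 and finishes at hour 7.
After its own release at hour 2, the security scan can start at hour 2 and finishes at hour 11.
Canary rollout needs all of the security scan (finishes hour 11, plus 3-hour gap → hour 14); staging deploy (finishes hour 7). That puts its earliest start at hour 14; it finishes at 14 + 1 = hour 15.
Production deploy needs all of the security scan (finishes hour 11); canary rollout (finishes hour 15). That puts its earliest start at hour 15; it finishes at 15 + 8 = hour 23.
Load testing has to wait for canary rollout (finishes hour 15); the security scan (finishes hour 11). The latest of these is hour 15, so load testing runs hour 15 to 15 + 7 = hour 22.
Post-deploy verification has to wait for load testing (finishes hour 22); production deploy (finishes hour 23). The latest of these is hour 23, so post-deploy verification runs hour 23 to 23 + 4 = hour 27.
All tasks are finished once the last one completes. Finish times: The security scan at 11, Staging deploy at 7, Canary rollout at 15, Load testing at 22, Production deploy at 23, Post-deploy verification at 27. The latest is hour 27.

27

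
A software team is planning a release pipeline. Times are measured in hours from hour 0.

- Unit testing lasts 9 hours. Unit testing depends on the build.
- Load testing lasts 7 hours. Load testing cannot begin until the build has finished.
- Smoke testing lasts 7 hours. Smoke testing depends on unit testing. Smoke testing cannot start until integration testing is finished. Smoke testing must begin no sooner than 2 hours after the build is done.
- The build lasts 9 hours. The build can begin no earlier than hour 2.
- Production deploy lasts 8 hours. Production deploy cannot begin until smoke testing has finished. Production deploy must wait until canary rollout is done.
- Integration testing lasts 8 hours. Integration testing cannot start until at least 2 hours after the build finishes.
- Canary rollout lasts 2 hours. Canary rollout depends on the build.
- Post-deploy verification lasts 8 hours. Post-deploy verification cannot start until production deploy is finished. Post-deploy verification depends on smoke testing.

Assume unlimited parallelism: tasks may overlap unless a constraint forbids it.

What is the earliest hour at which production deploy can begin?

28

The build cannot begin until its own release at hour 2. It runs from hour 2 to 2 + 9 = hour 11.
Canary rollout waits on the build (finishes hour 11), so it starts at hour 11 and finishes at 11 + 2 = hour 13.
Integration testing waits on the build (finishes hour 11, plus 2-hour gap → hour 13), so it starts at hour 13 and finishes at 13 + 8 = hour 21.
After the build (finishes hour 11), unit testing can start at hour 11 and finishes at hour 20.
Smoke testing has to wait for unit testing (finishes hour 20); integration testing (finishes hour 21); the build (finishes hour 11, plus 2-hour gap → hour 13). The latest of these is hour 21, so smoke testing runs hour 21 to 21 + 7 = hour 28.
Production deploy waits on smoke testing (finishes hour 28); canary rollout (finishes hour 13). The latest of these is hour 28, which is the earliest production deploy can start.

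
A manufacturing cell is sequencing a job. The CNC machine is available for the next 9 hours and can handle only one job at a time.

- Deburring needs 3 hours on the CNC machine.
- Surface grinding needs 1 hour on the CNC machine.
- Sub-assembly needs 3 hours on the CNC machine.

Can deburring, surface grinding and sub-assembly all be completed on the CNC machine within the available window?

Running back to back, the jobs need 3 + 1 + 3 = 7 hours on the CNC machine.
Since 7 ≤ 9, they fit within the window.

Yes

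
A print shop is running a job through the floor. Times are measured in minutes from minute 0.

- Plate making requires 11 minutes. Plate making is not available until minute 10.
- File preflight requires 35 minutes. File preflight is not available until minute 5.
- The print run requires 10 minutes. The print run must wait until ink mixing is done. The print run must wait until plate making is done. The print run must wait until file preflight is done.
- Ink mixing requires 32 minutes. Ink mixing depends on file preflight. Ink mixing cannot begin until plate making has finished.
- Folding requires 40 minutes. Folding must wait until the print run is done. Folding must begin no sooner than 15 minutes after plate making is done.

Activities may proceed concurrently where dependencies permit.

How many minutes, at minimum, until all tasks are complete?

Plate making cannot begin until its own release at minute 10. It runs from minute 10 to 10 + 11 = minute 21.
File preflight waits on its own release at minute 5, so it starts at minute 5 and finishes at 5 + 35 = minute 40.
Ink mixing needs all of file preflight (finishes minute 40); plate making (finishes minute 21). That puts its earliest start at minute 40; it finishes at 40 + 32 = minute 72.
For the print run: ink mixing (finishes minute 72); plate making (finishes minute 21); file preflight (finishes minute 40). Taking the maximum gives a start of minute 72, and it finishes at 72 + 10 = minute 82.
For folding: the print run (finishes minute 82); plate making (finishes minute 21, plus 15-minute gap → minute 36). Taking the maximum gives a start of minute 82, and it finishes at 82 + 40 = minute 122.
All tasks are finished once the last one completes. Finish times: File preflight at 40, Plate making at 21, Ink mixing at 72, The print run at 82, Folding at 122. The latest is minute 122.

122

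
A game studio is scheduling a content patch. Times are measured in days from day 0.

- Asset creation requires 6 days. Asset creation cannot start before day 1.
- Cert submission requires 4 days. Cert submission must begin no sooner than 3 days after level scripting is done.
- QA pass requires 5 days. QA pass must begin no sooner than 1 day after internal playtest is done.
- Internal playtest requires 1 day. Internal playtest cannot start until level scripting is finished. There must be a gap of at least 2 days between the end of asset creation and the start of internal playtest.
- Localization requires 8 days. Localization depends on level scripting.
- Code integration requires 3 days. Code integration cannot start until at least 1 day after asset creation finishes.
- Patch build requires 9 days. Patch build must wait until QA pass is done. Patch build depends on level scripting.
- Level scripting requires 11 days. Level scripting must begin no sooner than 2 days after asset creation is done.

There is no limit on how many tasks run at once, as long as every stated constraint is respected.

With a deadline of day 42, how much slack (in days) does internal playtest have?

Asset creation cannot begin until its own release at day 1. It runs from day 1 to 1 + 6 = day 7.
Level scripting cannot begin until asset creation (finishes day 7, plus 2-day gap → day 9). It runs from day 9 to 9 + 11 = day 20.
Internal playtest has to wait for level scripting (finishes day 20); asset creation (finishes day 7, plus 2-day gap → day 9). The latest of these is day 20, so internal playtest runs day 20 to 20 + 1 = day 21.

Working backward from the deadline:
Patch build must finish by day 42; it takes 9 days, so it must start by 42 − 9 = day 33.
QA pass has to be done before patch build (must start by day 33). That means finishing by day 33, i.e. starting by 33 − 5 = day 28.
Since QA pass (must start by day 28, minus 1-day gap → day 27) depends on it, internal playtest must finish by day 27. Backing off its 1-day duration gives a latest start of day 26.
So internal playtest can start as early as day 20 and as late as day 26, giving 26 − 20 = 6 days of slack.

6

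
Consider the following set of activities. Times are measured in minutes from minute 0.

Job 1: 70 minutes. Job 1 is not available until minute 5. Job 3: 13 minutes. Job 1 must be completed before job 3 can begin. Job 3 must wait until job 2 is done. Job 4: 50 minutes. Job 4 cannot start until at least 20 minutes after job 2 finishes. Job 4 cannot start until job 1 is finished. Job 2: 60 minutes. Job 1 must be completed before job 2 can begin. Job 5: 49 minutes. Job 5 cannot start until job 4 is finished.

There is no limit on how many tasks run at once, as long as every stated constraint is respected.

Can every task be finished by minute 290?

After its own release at minute 5, job 1 can start at minute 5 and finishes at minute 75.
Job 2 cannot begin until job 1 (finishes minute 75). It runs from minute 75 to 75 + 60 = minute 135.
For job 4: job 2 (finishes minute 135, plus 20-minute gap → minute 155); job 1 (finishes minute 75). Taking the maximum gives a start of minute 155, and it finishes at 155 + 50 = minute 205.
Job 5 cannot begin until job 4 (finishes minute 205). It runs from minute 205 to 205 + 49 = minute 254.
Job 3 has to wait for job 1 (finishes minute 75); job 2 (finishes minute 135). The latest of these is minute 135, so job 3 runs minute 135 to 135 + 13 = minute 148.
Every task is finished by minute 254, which is no later than the deadline of 290, so the schedule is feasible.

Yes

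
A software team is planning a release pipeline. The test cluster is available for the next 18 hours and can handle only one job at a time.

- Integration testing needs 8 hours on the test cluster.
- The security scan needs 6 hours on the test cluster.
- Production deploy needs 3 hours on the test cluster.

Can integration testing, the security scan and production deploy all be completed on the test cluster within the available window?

Yes

Running back to back, the jobs need 8 + 6 + 3 = 17 hours on the test cluster.
Since 17 ≤ 18, they fit within the window.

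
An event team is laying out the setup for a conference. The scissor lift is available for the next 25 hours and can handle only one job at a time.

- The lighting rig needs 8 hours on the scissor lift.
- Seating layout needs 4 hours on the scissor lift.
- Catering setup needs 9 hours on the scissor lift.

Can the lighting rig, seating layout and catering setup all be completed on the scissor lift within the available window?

Running back to back, the jobs need 8 + 4 + 9 = 21 hours on the scissor lift.
Since 21 ≤ 25, they fit within the window.

Yes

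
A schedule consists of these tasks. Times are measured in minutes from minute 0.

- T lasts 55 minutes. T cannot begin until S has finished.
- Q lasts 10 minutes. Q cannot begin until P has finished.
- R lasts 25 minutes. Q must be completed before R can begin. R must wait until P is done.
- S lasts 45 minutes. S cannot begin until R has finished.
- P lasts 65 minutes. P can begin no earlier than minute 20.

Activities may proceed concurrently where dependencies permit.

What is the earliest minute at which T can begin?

165

After its own release at minute 20, P can start at minute 20 and finishes at minute 85.
After P (finishes minute 85), Q can start at minute 85 and finishes at minute 95.
R cannot start until Q (finishes minute 95); P (finishes minute 85). The controlling bound is minute 95, so R finishes at 95 + 25 = minute 120.
After R (finishes minute 120), S can start at minute 120 and finishes at minute 165.
T waits on S (finishes minute 165), so the earliest it can start is minute 165.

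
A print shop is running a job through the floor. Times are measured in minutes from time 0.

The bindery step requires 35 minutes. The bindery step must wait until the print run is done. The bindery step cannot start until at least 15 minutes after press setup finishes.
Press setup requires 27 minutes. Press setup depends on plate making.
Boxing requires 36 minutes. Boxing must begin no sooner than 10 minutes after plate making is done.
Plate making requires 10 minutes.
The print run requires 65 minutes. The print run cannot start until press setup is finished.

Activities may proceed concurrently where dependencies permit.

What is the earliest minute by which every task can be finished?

137

Plate making can start immediately at minute 0; it finishes at minute 10.
Boxing cannot begin until plate making (finishes minute 10, plus 10-minute gap → minute 20). It runs from minute 20 to 20 + 36 = minute 56.
Press setup waits on plate making (finishes minute 10), so it starts at minute 10 and finishes at 10 + 27 = minute 37.
After press setup (finishes minute 37), the print run can start at minute 37 and finishes at minute 102.
The bindery step needs all of the print run (finishes minute 102); press setup (finishes minute 37, plus 15-minute gap → minute 52). That puts its earliest start at minute 102; it finishes at 102 + 35 = minute 137.
All tasks are finished once the last one completes. Finish times: Plate making at 10, Press setup at 37, The print run at 102, The bindery step at 137, Boxing at 56. The latest is minute 137.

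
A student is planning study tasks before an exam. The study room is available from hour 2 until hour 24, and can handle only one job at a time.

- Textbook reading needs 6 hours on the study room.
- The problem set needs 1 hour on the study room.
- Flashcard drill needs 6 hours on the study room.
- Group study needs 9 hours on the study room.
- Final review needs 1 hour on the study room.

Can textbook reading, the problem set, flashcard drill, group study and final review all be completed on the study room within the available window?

No

The study room window is 24 − 2 = 22 hours.
Running back to back, the jobs need 6 + 1 + 6 + 9 + 1 = 23 hours on the study room.
Since 23 > 22, they cannot all fit.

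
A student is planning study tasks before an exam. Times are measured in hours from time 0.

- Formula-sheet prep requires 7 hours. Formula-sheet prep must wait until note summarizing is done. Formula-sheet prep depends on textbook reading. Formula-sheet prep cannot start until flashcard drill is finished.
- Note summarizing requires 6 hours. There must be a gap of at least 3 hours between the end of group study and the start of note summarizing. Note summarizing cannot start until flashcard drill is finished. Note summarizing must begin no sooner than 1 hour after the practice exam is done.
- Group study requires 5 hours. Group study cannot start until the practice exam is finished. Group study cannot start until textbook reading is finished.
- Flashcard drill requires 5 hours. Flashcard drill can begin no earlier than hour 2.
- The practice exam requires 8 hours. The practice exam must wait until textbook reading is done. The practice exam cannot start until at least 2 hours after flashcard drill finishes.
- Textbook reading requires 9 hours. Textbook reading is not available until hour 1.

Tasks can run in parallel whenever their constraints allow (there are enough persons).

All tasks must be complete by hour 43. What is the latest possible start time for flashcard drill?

7

Formula-sheet prep must finish by hour 43; it takes 7 hours, so it must start by 43 − 7 = hour 36.
Note summarizing feeds into formula-sheet prep (must start by hour 36); so note summarizing must finish by hour 36 and therefore start by hour 30.
Group study has to be done before note summarizing (must start by hour 30, minus 3-hour gap → hour 27). That means finishing by hour 27, i.e. starting by 27 − 5 = hour 22.
For the practice exam: group study (must start by hour 22); note summarizing (must start by hour 30, minus 1-hour gap → hour 29). The most restrictive is hour 22; with an 8-hour duration, the practice exam must start by hour 14.
For flashcard drill: the practice exam (must start by hour 14, minus 2-hour gap → hour 12); note summarizing (must start by hour 30); formula-sheet prep (must start by hour 36). The most restrictive is hour 12; with a 5-hour duration, flashcard drill must start by hour 7.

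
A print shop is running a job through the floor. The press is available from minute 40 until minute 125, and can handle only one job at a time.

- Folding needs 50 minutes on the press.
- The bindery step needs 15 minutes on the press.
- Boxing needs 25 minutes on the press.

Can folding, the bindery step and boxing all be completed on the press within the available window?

No

The press window is 125 − 40 = 85 minutes.
Running back to back, the jobs need 50 + 15 + 25 = 90 minutes on the press.
Since 90 > 85, they cannot all fit.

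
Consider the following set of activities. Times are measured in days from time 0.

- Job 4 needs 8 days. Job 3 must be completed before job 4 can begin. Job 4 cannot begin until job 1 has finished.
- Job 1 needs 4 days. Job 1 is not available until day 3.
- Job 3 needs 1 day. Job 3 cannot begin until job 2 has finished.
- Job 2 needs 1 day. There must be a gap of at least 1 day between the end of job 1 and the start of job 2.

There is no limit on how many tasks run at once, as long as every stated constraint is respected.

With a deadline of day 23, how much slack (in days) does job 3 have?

5

Job 1 waits on its own release at day 3, so it starts at day 3 and finishes at 3 + 4 = day 7.
Job 2 cannot begin until job 1 (finishes day 7, plus 1-day gap → day 8). It runs from day 8 to 8 + 1 = day 9.
Job 3 waits on job 2 (finishes day 9), so it starts at day 9 and finishes at 9 + 1 = day 10.

Working backward from the deadline:
Job 4 has no dependents, so it just needs to finish by day 23. Starting by 23 − 8 = day 15 achieves that.
Since job 4 (must start by day 15) depends on it, job 3 must finish by day 15. Backing off its 1-day duration gives a latest start of day 14.
So job 3 can start as early as day 9 and as late as day 14, giving 14 − 9 = 5 days of slack.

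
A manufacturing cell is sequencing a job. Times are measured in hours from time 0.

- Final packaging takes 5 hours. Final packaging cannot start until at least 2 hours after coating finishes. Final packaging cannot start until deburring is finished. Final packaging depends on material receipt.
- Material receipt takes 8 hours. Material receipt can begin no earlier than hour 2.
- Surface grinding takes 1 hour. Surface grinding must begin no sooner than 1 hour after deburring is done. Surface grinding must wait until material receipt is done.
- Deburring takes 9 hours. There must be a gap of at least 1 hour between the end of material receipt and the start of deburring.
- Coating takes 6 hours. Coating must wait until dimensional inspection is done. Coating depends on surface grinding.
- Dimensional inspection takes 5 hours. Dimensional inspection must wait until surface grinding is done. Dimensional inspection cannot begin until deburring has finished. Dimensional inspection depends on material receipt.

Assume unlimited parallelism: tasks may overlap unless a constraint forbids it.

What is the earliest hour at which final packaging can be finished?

40

After its own release at hour 2, material receipt can start at hour 2 and finishes at hour 10.
After material receipt (finishes hour 10, plus 1-hour gap → hour 11), deburring can start at hour 11 and finishes at hour 20.
Surface grinding cannot start until deburring (finishes hour 20, plus 1-hour gap → hour 21); material receipt (finishes hour 10). The controlling bound is hour 21, so surface grinding finishes at 21 + 1 = hour 22.
Dimensional inspection has to wait for surface grinding (finishes hour 22); deburring (finishes hour 20); material receipt (finishes hour 10). The latest of these is hour 22, so dimensional inspection runs hour 22 to 22 + 5 = hour 27.
Coating needs all of dimensional inspection (finishes hour 27); surface grinding (finishes hour 22). That puts its earliest start at hour 27; it finishes at 27 + 6 = hour 33.
Final packaging cannot start until coating (finishes hour 33, plus 2-hour gap → hour 35); deburring (finishes hour 20); material receipt (finishes hour 10). The controlling bound is hour 35, so final packaging finishes at 35 + 5 = hour 40.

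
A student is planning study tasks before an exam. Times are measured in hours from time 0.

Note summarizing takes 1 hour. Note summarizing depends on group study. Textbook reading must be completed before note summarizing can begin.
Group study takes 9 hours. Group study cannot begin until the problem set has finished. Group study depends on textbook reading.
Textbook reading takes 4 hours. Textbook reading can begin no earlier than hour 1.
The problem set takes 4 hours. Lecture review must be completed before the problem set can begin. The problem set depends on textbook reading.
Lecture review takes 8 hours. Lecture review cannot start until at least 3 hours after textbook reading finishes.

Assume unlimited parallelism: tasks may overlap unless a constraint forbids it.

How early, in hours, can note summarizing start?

After its own release at hour 1, textbook reading can start at hour 1 and finishes at hour 5.
Lecture review cannot begin until textbook reading (finishes hour 5, plus 3-hour gap → hour 8). It runs from hour 8 to 8 + 8 = hour 16.
The problem set needs all of lecture review (finishes hour 16); textbook reading (finishes hour 5). That puts its earliest start at hour 16; it finishes at 16 + 4 = hour 20.
Group study cannot start until the problem set (finishes hour 20); textbook reading (finishes hour 5). The controlling bound is hour 20, so group study finishes at 20 + 9 = hour 29.
Note summarizing waits on group study (finishes hour 29); textbook reading (finishes hour 5). The latest of these is hour 29, which is the earliest note summarizing can start.

29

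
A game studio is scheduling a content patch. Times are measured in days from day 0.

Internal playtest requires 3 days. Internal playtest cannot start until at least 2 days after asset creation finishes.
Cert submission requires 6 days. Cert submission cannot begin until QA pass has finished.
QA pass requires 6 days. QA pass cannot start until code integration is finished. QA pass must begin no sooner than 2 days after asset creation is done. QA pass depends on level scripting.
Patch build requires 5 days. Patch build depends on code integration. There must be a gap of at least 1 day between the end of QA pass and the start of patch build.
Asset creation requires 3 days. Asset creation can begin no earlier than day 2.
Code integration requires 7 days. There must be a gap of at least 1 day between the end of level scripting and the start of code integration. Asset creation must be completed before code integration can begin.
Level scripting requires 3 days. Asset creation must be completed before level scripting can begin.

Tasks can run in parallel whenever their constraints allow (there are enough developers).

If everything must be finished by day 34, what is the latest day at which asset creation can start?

Cert submission must finish by day 34; it takes 6 days, so it must start by 34 − 6 = day 28.
To finish by day 34, patch build (duration 5) must start no later than day 29.
QA pass feeds cert submission (must start by day 28); patch build (must start by day 29, minus 1-day gap → day 28). Taking the minimum, QA pass must finish by day 28 and start by 28 − 6 = day 22.
Code integration must finish in time for QA pass (must start by day 22); patch build (must start by day 29). The tightest is day 22, so code integration must start by 22 − 7 = day 15.
Level scripting must finish in time for code integration (must start by day 15, minus 1-day gap → day 14); QA pass (must start by day 22). The tightest is day 14, so level scripting must start by 14 − 3 = day 11.
To finish by day 34, internal playtest (duration 3) must start no later than day 31.
Asset creation must finish in time for level scripting (must start by day 11); code integration (must start by day 15); internal playtest (must start by day 31, minus 2-day gap → day 29); QA pass (must start by day 22, minus 2-day gap → day 20). The tightest is day 11, so asset creation must start by 11 − 3 = day 8.

8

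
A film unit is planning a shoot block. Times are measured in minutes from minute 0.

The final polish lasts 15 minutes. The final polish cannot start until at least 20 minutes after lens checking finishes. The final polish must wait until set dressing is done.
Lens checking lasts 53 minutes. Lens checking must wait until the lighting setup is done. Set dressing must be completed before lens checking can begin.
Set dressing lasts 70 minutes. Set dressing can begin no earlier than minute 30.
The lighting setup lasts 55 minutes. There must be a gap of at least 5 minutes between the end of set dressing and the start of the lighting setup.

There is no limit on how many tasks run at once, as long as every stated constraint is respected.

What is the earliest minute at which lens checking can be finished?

213

Set dressing cannot begin until its own release at minute 30. It runs from minute 30 to 30 + 70 = minute 100.
The lighting setup waits on set dressing (finishes minute 100, plus 5-minute gap → minute 105), so it starts at minute 105 and finishes at 105 + 55 = minute 160.
For lens checking: the lighting setup (finishes minute 160); set dressing (finishes minute 100). Taking the maximum gives a start of minute 160, and it finishes at 160 + 53 = minute 213.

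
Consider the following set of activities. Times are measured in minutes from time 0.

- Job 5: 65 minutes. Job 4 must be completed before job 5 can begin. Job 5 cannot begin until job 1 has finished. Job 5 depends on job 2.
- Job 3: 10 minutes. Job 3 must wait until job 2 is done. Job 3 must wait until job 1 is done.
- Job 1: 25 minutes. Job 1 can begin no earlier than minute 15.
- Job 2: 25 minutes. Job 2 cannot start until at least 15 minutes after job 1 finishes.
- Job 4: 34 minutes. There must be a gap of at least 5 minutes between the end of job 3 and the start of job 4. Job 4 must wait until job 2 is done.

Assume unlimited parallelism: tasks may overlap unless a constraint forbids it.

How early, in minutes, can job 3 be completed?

Job 1 cannot begin until its own release at minute 15. It runs from minute 15 to 15 + 25 = minute 40.
Job 2 cannot begin until job 1 (finishes minute 40, plus 15-minute gap → minute 55). It runs from minute 55 to 55 + 25 = minute 80.
Job 3 cannot start until job 2 (finishes minute 80); job 1 (finishes minute 40). The controlling bound is minute 80, so job 3 finishes at 80 + 10 = minute 90.

90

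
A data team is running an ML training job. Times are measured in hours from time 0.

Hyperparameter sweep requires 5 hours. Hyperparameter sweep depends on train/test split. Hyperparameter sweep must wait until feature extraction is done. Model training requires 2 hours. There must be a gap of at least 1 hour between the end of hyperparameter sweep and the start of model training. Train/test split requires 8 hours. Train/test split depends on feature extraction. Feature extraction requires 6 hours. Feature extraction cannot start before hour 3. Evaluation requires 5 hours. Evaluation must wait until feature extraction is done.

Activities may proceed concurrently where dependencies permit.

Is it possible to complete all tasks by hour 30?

Yes

Feature extraction waits on its own release at hour 3, so it starts at hour 3 and finishes at 3 + 6 = hour 9.
Evaluation waits on feature extraction (finishes hour 9), so it starts at hour 9 and finishes at 9 + 5 = hour 14.
Train/test split cannot begin until feature extraction (finishes hour 9). It runs from hour 9 to 9 + 8 = hour 17.
Hyperparameter sweep has to wait for train/test split (finishes hour 17); feature extraction (finishes hour 9). The latest of these is hour 17, so hyperparameter sweep runs hour 17 to 17 + 5 = hour 22.
Model training cannot begin until hyperparameter sweep (finishes hour 22, plus 1-hour gap → hour 23). It runs from hour 23 to 23 + 2 = hour 25.
Every task is finished by hour 25, which is no later than the deadline of 30, so the schedule is feasible.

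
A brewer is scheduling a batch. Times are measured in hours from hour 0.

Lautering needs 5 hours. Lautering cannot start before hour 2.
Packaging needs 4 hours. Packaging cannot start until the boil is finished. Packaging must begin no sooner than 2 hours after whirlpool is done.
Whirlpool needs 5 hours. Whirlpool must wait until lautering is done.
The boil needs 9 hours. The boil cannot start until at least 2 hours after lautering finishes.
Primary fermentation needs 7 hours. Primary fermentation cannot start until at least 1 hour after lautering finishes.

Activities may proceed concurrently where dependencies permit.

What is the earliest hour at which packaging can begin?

18

After its own release at hour 2, lautering can start at hour 2 and finishes at hour 7.
After lautering (finishes hour 7), whirlpool can start at hour 7 and finishes at hour 12.
After lautering (finishes hour 7, plus 2-hour gap → hour 9), the boil can start at hour 9 and finishes at hour 18.
Packaging waits on the boil (finishes hour 18); whirlpool (finishes hour 12, plus 2-hour gap → hour 14). The latest of these is hour 18, which is the earliest packaging can start.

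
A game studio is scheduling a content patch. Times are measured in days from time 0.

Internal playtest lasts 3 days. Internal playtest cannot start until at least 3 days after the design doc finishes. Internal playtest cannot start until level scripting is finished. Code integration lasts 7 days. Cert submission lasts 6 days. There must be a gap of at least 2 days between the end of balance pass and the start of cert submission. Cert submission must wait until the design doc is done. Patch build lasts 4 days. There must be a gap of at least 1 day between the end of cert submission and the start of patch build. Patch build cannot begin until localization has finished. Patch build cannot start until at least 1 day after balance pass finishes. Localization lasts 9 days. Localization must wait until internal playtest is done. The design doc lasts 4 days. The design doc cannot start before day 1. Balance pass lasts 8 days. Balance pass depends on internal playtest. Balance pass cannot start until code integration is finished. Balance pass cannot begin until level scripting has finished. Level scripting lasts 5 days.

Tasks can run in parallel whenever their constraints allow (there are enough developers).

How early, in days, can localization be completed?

20

Level scripting has no prerequisites, so it starts at day 0 and finishes at day 5.
The design doc waits on its own release at day 1, so it starts at day 1 and finishes at 1 + 4 = day 5.
Internal playtest cannot start until the design doc (finishes day 5, plus 3-day gap → day 8); level scripting (finishes day 5). The controlling bound is day 8, so internal playtest finishes at 8 + 3 = day 11.
Localization cannot begin until internal playtest (finishes day 11). It runs from day 11 to 11 + 9 = day 20.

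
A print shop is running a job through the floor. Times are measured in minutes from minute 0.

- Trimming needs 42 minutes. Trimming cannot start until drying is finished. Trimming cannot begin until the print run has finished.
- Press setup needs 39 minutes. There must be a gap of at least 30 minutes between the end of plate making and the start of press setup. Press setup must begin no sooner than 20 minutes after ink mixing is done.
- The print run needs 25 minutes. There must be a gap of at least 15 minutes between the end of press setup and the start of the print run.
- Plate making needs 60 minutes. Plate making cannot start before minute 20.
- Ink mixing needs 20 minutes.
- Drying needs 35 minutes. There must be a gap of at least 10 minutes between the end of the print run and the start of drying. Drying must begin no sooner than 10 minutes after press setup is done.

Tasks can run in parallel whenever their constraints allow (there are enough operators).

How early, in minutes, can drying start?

199

Nothing blocks ink mixing, so it runs from minute 0 to minute 20.
Plate making waits on its own release at minute 20, so it starts at minute 20 and finishes at 20 + 60 = minute 80.
Press setup cannot start until plate making (finishes minute 80, plus 30-minute gap → minute 110); ink mixing (finishes minute 20, plus 20-minute gap → minute 40). The controlling bound is minute 110, so press setup finishes at 110 + 39 = minute 149.
After press setup (finishes minute 149, plus 15-minute gap → minute 164), the print run can start at minute 164 and finishes at minute 189.
Drying waits on the print run (finishes minute 189, plus 10-minute gap → minute 199); press setup (finishes minute 149, plus 10-minute gap → minute 159). The latest of these is minute 199, which is the earliest drying can start.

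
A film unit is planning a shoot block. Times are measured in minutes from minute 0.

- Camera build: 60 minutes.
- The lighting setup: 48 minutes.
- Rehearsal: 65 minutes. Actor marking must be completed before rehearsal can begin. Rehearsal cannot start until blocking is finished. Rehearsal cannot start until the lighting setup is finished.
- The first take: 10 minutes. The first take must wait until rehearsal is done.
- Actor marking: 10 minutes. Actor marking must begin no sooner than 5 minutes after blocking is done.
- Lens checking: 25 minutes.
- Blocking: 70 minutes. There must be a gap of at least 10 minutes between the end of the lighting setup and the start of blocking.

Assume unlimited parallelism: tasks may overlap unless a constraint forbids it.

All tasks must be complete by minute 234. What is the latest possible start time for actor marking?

149

The first take must finish by minute 234; it takes 10 minutes, so it must start by 234 − 10 = minute 224.
Rehearsal has to be done before the first take (must start by minute 224). That means finishing by minute 224, i.e. starting by 224 − 65 = minute 159.
Since rehearsal (must start by minute 159) depends on it, actor marking must finish by minute 159. Backing off its 10-minute duration gives a latest start of minute 149.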